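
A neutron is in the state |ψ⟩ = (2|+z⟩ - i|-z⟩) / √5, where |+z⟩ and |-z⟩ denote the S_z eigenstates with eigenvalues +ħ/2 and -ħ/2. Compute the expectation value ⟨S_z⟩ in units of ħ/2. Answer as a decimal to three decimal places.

0.600

⟨σ_z⟩ = |a|² - |b|² divided by |a|²+|b|², with a, b the |+z⟩, |-z⟩ amplitudes.
= (4 - 1)/5 = 3/5.
⟨S_z⟩ = (ħ/2)·⟨σ_z⟩.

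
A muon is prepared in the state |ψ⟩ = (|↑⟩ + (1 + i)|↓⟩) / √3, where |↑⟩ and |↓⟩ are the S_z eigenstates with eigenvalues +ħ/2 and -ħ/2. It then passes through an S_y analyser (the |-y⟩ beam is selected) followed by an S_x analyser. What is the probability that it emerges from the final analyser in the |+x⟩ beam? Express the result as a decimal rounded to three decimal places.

0.083

First analyser (S_y): P(|-y⟩) = |⟨-y|ψ⟩|² = 1/6.
After stage 1 the state is |-y⟩; P(|+x⟩) = |⟨+x|-y⟩|² = 1/2.
Joint probability = 1/6 × 1/2 = 0.083.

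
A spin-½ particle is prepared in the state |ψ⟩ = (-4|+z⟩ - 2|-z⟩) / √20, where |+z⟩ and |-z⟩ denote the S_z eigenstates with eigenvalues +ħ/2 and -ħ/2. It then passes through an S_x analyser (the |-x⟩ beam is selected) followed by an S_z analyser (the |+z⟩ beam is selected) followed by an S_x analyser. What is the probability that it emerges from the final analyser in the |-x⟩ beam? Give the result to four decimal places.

0.0250

First analyser (S_x): P(|-x⟩) = |⟨-x|ψ⟩|² = 4/40.
After stage 1 the state is |-x⟩; P(|+z⟩) = |⟨+z|-x⟩|² = 1/2.
After stage 2 the state is |+z⟩; P(|-x⟩) = |⟨-x|+z⟩|² = 1/2.
Joint probability = 4/40 × 1/2 × 1/2 = 0.0250.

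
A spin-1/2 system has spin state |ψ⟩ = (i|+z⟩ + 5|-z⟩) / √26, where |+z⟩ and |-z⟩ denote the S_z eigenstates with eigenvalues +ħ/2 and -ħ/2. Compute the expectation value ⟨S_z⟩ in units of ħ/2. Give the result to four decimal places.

⟨σ_z⟩ = |a|² - |b|² divided by |a|²+|b|², with a, b the |+z⟩, |-z⟩ amplitudes.
= (1 - 25)/26 = -24/26.
⟨S_z⟩ = (ħ/2)·⟨σ_z⟩.

-0.9231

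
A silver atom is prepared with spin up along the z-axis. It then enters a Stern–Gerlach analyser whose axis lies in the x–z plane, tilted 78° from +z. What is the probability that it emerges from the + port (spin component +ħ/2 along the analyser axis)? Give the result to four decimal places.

0.6040

For spin-½, the probability of finding spin-up along an axis at angle θ to the initial spin direction is cos²(θ/2); spin-down is sin²(θ/2).
θ = 78°, so P = cos²(39°) ≈ 0.6040.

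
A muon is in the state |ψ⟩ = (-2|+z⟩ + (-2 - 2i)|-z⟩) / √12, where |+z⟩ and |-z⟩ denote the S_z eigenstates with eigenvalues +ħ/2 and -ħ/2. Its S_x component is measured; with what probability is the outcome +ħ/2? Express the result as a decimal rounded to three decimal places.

0.833

|+x⟩ = (|+z⟩ + |-z⟩)/√2, so ⟨+x|ψ⟩ = (-4 - 2i) / (√2·√12).
P = |-4 - 2i|² / 24 = 20/24.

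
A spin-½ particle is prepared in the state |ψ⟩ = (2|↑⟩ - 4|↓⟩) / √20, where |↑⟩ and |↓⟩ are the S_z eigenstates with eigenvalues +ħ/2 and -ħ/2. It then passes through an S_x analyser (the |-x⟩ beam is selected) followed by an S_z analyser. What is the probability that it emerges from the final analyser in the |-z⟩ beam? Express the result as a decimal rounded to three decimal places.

First analyser (S_x): P(|-x⟩) = |⟨-x|ψ⟩|² = 36/40.
After stage 1 the state is |-x⟩; P(|-z⟩) = |⟨-z|-x⟩|² = 1/2.
Joint probability = 36/40 × 1/2 = 0.450.

0.450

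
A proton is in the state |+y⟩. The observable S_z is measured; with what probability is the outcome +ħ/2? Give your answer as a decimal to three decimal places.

In the S_z basis, |+y⟩ = (|+z⟩ + i|-z⟩)/√2 and |+z⟩ = |+z⟩.
|⟨+z|+y⟩|² = 1/2.

0.500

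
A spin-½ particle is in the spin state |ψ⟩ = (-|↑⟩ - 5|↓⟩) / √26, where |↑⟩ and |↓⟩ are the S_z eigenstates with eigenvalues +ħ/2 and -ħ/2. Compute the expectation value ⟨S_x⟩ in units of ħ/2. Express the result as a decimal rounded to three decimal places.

0.385

⟨σ_x⟩ = 2 Re(a* b)/(|a|²+|b|²) with a = -1, b = -5.
a* b = 5, so ⟨σ_x⟩ = 10/26.
⟨S_x⟩ = (ħ/2)·⟨σ_x⟩.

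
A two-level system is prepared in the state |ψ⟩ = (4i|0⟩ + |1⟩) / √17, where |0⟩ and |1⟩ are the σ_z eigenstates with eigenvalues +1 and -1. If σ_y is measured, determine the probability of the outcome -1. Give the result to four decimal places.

|-y⟩ = (|0⟩ - i|1⟩)/√2, so ⟨-y|ψ⟩ = (5i) / (√2·√17).
P = |5i|² / 34 = 25/34.

0.7353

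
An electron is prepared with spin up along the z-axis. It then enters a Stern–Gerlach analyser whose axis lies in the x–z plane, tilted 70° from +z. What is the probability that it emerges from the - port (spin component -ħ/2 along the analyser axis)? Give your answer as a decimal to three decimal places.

0.329

For spin-½, the probability of finding spin-up along an axis at angle θ to the initial spin direction is cos²(θ/2); spin-down is sin²(θ/2).
θ = 70°, so P = sin²(35°) ≈ 0.329.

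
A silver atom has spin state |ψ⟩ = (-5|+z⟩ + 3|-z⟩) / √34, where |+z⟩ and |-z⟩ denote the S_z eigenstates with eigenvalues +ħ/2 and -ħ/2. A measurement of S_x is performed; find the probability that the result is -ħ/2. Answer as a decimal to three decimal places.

|-x⟩ = (|+z⟩ - |-z⟩)/√2, so ⟨-x|ψ⟩ = (-8) / (√2·√34).
P = |-8|² / 68 = 64/68.

0.941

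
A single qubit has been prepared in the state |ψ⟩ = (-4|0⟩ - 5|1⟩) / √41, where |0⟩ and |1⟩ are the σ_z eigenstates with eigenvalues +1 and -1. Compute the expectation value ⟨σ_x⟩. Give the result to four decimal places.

0.9756

⟨σ_x⟩ = 2 Re(a* b)/(|a|²+|b|²) with a = -4, b = -5.
a* b = 20, so ⟨σ_x⟩ = 40/41.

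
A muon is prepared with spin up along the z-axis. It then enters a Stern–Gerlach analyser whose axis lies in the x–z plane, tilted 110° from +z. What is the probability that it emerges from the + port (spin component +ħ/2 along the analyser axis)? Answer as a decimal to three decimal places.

For spin-½, the probability of finding spin-up along an axis at angle θ to the initial spin direction is cos²(θ/2); spin-down is sin²(θ/2).
θ = 110°, so P = cos²(55°) ≈ 0.329.

0.329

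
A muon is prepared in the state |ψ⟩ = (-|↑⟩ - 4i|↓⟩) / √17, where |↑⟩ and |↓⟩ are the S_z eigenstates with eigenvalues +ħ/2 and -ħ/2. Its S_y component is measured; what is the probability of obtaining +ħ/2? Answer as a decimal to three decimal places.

|+y⟩ = (|↑⟩ + i|↓⟩)/√2, so ⟨+y|ψ⟩ = (-5) / (√2·√17).
P = |-5|² / 34 = 25/34.

0.735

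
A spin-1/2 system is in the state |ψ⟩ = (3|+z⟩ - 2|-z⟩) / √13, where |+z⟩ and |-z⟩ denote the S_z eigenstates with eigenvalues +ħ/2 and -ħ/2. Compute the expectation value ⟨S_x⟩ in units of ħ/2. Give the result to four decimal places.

-0.9231

⟨σ_x⟩ = 2 Re(a* b)/(|a|²+|b|²) with a = 3, b = -2.
a* b = -6, so ⟨σ_x⟩ = -12/13.
⟨S_x⟩ = (ħ/2)·⟨σ_x⟩.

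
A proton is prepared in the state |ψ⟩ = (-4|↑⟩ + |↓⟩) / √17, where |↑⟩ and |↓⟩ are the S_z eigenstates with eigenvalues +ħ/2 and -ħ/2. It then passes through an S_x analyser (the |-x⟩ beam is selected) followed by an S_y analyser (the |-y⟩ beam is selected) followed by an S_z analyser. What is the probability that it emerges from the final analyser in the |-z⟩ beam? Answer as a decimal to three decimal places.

0.184

First analyser (S_x): P(|-x⟩) = |⟨-x|ψ⟩|² = 25/34.
After stage 1 the state is |-x⟩; P(|-y⟩) = |⟨-y|-x⟩|² = 1/2.
After stage 2 the state is |-y⟩; P(|-z⟩) = |⟨-z|-y⟩|² = 1/2.
Joint probability = 25/34 × 1/2 × 1/2 = 0.184.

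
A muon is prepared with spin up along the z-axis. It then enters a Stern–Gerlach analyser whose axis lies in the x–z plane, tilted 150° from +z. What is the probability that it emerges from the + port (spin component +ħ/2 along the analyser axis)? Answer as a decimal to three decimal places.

For spin-½, the probability of finding spin-up along an axis at angle θ to the initial spin direction is cos²(θ/2); spin-down is sin²(θ/2).
θ = 150°, so P = cos²(75°) ≈ 0.067.

0.067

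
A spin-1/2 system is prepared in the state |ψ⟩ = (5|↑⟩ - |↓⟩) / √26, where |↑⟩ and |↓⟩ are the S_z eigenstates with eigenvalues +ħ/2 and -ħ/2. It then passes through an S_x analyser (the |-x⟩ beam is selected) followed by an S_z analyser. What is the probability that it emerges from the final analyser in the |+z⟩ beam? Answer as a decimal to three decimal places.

0.346

First analyser (S_x): P(|-x⟩) = |⟨-x|ψ⟩|² = 36/52.
After stage 1 the state is |-x⟩; P(|+z⟩) = |⟨+z|-x⟩|² = 1/2.
Joint probability = 36/52 × 1/2 = 0.346.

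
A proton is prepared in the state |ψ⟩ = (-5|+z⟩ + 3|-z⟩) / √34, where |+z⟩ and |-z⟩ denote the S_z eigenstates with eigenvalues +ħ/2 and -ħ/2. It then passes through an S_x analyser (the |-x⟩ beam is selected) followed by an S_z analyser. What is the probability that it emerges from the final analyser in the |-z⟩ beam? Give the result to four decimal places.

First analyser (S_x): P(|-x⟩) = |⟨-x|ψ⟩|² = 64/68.
After stage 1 the state is |-x⟩; P(|-z⟩) = |⟨-z|-x⟩|² = 1/2.
Joint probability = 64/68 × 1/2 = 0.4706.

0.4706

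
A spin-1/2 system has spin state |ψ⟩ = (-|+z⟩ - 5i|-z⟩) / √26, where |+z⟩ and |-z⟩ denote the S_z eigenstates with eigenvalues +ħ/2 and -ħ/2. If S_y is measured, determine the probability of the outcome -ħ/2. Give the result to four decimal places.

0.3077

|-y⟩ = (|+z⟩ - i|-z⟩)/√2, so ⟨-y|ψ⟩ = (4) / (√2·√26).
P = |4|² / 52 = 16/52.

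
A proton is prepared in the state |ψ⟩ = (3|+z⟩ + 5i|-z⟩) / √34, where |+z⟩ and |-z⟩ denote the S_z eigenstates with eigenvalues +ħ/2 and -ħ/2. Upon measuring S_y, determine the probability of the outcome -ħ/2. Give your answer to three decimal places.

|-y⟩ = (|+z⟩ - i|-z⟩)/√2, so ⟨-y|ψ⟩ = (-2) / (√2·√34).
P = |-2|² / 68 = 4/68.

0.059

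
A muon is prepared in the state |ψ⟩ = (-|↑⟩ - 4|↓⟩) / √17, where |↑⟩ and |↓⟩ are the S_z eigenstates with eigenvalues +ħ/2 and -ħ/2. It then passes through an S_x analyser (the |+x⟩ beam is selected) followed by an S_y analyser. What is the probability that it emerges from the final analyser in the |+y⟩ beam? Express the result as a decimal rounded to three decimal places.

0.368

First analyser (S_x): P(|+x⟩) = |⟨+x|ψ⟩|² = 25/34.
After stage 1 the state is |+x⟩; P(|+y⟩) = |⟨+y|+x⟩|² = 1/2.
Joint probability = 25/34 × 1/2 = 0.368.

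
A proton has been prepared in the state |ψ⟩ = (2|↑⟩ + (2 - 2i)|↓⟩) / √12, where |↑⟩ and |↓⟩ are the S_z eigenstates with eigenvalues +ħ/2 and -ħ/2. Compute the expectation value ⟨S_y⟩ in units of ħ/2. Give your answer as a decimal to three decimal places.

-0.667

⟨σ_y⟩ = 2 Im(a* b)/(|a|²+|b|²) with a = 2, b = (2 - 2i).
a* b = (4 - 4i), so ⟨σ_y⟩ = -8/12.
⟨S_y⟩ = (ħ/2)·⟨σ_y⟩.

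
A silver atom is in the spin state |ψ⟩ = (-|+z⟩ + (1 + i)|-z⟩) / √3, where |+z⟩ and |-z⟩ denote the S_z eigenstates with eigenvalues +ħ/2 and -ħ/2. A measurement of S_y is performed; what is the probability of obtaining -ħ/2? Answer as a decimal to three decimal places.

0.833

|-y⟩ = (|+z⟩ - i|-z⟩)/√2, so ⟨-y|ψ⟩ = (-2 + i) / (√2·√3).
P = |-2 + i|² / 6 = 5/6.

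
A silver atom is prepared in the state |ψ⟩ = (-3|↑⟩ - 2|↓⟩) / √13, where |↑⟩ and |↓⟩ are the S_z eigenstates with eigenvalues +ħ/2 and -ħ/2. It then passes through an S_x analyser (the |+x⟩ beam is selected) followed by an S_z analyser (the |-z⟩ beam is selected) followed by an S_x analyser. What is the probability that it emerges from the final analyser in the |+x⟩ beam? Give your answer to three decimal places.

First analyser (S_x): P(|+x⟩) = |⟨+x|ψ⟩|² = 25/26.
After stage 1 the state is |+x⟩; P(|-z⟩) = |⟨-z|+x⟩|² = 1/2.
After stage 2 the state is |-z⟩; P(|+x⟩) = |⟨+x|-z⟩|² = 1/2.
Joint probability = 25/26 × 1/2 × 1/2 = 0.240.

0.240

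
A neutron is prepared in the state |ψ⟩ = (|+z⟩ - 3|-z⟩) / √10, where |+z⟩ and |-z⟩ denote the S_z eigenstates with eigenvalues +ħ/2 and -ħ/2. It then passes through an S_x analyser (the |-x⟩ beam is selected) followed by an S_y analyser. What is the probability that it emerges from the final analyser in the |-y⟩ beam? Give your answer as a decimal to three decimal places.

First analyser (S_x): P(|-x⟩) = |⟨-x|ψ⟩|² = 16/20.
After stage 1 the state is |-x⟩; P(|-y⟩) = |⟨-y|-x⟩|² = 1/2.
Joint probability = 16/20 × 1/2 = 0.400.

0.400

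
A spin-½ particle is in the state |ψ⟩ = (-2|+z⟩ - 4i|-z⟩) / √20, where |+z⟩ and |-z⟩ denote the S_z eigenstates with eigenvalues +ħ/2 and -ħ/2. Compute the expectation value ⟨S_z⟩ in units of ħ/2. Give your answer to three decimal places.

⟨σ_z⟩ = |a|² - |b|² divided by |a|²+|b|², with a, b the |+z⟩, |-z⟩ amplitudes.
= (4 - 16)/20 = -12/20.
⟨S_z⟩ = (ħ/2)·⟨σ_z⟩.

-0.600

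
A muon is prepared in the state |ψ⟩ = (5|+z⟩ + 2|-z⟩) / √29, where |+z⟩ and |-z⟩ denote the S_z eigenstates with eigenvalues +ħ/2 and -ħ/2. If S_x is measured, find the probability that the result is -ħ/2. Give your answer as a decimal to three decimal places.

|-x⟩ = (|+z⟩ - |-z⟩)/√2, so ⟨-x|ψ⟩ = (3) / (√2·√29).
P = |3|² / 58 = 9/58.

0.155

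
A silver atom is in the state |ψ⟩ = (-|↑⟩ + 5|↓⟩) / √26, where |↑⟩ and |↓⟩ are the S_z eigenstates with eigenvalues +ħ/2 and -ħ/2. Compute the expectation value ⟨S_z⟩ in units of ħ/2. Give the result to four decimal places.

-0.9231

⟨σ_z⟩ = |a|² - |b|² divided by |a|²+|b|², with a, b the |↑⟩, |↓⟩ amplitudes.
= (1 - 25)/26 = -24/26.
⟨S_z⟩ = (ħ/2)·⟨σ_z⟩.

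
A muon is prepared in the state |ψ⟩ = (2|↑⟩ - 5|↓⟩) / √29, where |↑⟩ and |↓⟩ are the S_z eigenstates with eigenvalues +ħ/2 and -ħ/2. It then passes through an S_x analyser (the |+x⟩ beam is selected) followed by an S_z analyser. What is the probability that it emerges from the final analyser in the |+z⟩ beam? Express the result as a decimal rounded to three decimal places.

First analyser (S_x): P(|+x⟩) = |⟨+x|ψ⟩|² = 9/58.
After stage 1 the state is |+x⟩; P(|+z⟩) = |⟨+z|+x⟩|² = 1/2.
Joint probability = 9/58 × 1/2 = 0.078.

0.078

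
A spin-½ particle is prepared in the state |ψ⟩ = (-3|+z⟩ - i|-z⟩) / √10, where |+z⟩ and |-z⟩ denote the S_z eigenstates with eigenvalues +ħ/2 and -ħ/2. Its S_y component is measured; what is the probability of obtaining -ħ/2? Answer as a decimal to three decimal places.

0.200

|-y⟩ = (|+z⟩ - i|-z⟩)/√2, so ⟨-y|ψ⟩ = (-2) / (√2·√10).
P = |-2|² / 20 = 4/20.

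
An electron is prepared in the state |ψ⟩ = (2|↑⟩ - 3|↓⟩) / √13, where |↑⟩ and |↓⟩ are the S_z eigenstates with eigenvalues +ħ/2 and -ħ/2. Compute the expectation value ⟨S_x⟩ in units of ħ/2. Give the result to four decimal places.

⟨σ_x⟩ = 2 Re(a* b)/(|a|²+|b|²) with a = 2, b = -3.
a* b = -6, so ⟨σ_x⟩ = -12/13.
⟨S_x⟩ = (ħ/2)·⟨σ_x⟩.

-0.9231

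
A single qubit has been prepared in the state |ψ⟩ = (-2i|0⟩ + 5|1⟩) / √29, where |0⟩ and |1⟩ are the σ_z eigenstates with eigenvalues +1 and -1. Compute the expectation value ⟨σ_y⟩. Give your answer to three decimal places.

⟨σ_y⟩ = 2 Im(a* b)/(|a|²+|b|²) with a = -2i, b = 5.
a* b = 10i, so ⟨σ_y⟩ = 20/29.

0.690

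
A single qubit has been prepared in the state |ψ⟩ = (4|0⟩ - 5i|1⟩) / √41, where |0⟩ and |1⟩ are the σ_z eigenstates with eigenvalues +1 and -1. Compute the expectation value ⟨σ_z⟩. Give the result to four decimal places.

-0.2195

⟨σ_z⟩ = |a|² - |b|² divided by |a|²+|b|², with a, b the |0⟩, |1⟩ amplitudes.
= (16 - 25)/41 = -9/41.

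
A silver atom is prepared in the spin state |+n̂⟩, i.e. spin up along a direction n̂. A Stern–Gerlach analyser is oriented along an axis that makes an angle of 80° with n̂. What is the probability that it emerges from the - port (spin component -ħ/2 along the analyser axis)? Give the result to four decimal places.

0.4132

For spin-½, the probability of finding spin-up along an axis at angle θ to the initial spin direction is cos²(θ/2); spin-down is sin²(θ/2).
θ = 80°, so P = sin²(40°) ≈ 0.4132.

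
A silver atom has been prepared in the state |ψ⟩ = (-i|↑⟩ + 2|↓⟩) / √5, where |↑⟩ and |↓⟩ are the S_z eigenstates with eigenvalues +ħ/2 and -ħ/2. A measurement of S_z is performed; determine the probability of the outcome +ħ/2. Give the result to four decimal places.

0.2000

The +ħ/2 outcome corresponds to |↑⟩. Its amplitude in |ψ⟩ is -i/√5.
P = |-i|² / 5 = 1/5.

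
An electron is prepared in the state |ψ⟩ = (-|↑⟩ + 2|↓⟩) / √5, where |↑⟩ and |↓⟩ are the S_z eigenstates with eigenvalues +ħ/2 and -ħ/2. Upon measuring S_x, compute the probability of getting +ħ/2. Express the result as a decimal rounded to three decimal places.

0.100

|+x⟩ = (|↑⟩ + |↓⟩)/√2, so ⟨+x|ψ⟩ = (1) / (√2·√5).
P = |1|² / 10 = 1/10.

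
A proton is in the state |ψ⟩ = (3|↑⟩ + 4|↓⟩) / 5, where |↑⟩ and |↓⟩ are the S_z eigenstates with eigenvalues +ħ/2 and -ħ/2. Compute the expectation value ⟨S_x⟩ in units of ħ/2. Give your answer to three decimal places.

0.960

⟨σ_x⟩ = 2 Re(a* b)/(|a|²+|b|²) with a = 3, b = 4.
a* b = 12, so ⟨σ_x⟩ = 24/25.
⟨S_x⟩ = (ħ/2)·⟨σ_x⟩.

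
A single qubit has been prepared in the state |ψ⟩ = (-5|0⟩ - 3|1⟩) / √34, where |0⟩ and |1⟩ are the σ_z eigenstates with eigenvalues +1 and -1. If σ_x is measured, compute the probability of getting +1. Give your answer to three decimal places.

0.941

|+x⟩ = (|0⟩ + |1⟩)/√2, so ⟨+x|ψ⟩ = (-8) / (√2·√34).
P = |-8|² / 68 = 64/68.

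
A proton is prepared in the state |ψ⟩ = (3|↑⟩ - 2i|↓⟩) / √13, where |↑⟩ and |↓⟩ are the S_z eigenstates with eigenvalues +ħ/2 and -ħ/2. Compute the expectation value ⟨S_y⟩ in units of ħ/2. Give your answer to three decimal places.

⟨σ_y⟩ = 2 Im(a* b)/(|a|²+|b|²) with a = 3, b = -2i.
a* b = -6i, so ⟨σ_y⟩ = -12/13.
⟨S_y⟩ = (ħ/2)·⟨σ_y⟩.

-0.923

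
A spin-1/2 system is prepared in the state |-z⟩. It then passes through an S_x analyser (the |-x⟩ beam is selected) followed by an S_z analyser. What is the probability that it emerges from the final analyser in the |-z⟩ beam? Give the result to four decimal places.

First analyser (S_x): from |-z⟩, P(|-x⟩) = 1/2.
After stage 1 the state is |-x⟩; P(|-z⟩) = |⟨-z|-x⟩|² = 1/2.
Joint probability = 1/2 × 1/2 = 0.2500.

0.2500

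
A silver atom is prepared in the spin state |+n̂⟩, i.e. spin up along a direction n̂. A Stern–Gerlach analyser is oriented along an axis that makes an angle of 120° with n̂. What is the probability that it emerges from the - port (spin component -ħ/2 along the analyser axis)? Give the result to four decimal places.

0.7500

For spin-½, the probability of finding spin-up along an axis at angle θ to the initial spin direction is cos²(θ/2); spin-down is sin²(θ/2).
θ = 120°, so P = sin²(60°) ≈ 0.7500.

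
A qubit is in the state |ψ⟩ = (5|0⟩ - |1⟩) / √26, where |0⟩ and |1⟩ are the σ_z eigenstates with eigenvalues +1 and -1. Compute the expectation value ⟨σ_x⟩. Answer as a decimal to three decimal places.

⟨σ_x⟩ = 2 Re(a* b)/(|a|²+|b|²) with a = 5, b = -1.
a* b = -5, so ⟨σ_x⟩ = -10/26.

-0.385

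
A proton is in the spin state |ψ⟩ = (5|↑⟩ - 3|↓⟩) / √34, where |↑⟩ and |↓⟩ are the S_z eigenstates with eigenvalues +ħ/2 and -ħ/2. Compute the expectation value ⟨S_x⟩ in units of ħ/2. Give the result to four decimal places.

⟨σ_x⟩ = 2 Re(a* b)/(|a|²+|b|²) with a = 5, b = -3.
a* b = -15, so ⟨σ_x⟩ = -30/34.
⟨S_x⟩ = (ħ/2)·⟨σ_x⟩.

-0.8824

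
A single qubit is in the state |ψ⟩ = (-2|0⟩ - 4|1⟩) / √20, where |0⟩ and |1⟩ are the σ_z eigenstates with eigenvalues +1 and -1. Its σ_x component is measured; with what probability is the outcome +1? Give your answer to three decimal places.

0.900

|+x⟩ = (|0⟩ + |1⟩)/√2, so ⟨+x|ψ⟩ = (-6) / (√2·√20).
P = |-6|² / 40 = 36/40.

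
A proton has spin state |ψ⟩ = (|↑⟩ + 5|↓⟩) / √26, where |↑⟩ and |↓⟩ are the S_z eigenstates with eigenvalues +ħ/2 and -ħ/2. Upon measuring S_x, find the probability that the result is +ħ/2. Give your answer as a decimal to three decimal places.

|+x⟩ = (|↑⟩ + |↓⟩)/√2, so ⟨+x|ψ⟩ = (6) / (√2·√26).
P = |6|² / 52 = 36/52.

0.692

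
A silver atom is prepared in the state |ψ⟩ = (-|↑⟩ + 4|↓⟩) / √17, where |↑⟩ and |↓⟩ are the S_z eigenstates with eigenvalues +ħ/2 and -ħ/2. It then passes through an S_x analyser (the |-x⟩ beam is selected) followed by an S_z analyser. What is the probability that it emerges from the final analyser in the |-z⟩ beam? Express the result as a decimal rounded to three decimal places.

0.368

First analyser (S_x): P(|-x⟩) = |⟨-x|ψ⟩|² = 25/34.
After stage 1 the state is |-x⟩; P(|-z⟩) = |⟨-z|-x⟩|² = 1/2.
Joint probability = 25/34 × 1/2 = 0.368.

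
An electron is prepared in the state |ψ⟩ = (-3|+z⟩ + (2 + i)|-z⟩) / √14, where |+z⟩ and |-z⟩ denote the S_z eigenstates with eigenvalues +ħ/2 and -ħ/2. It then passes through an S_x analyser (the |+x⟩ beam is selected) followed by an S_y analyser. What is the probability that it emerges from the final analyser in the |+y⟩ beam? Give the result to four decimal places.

0.0357

First analyser (S_x): P(|+x⟩) = |⟨+x|ψ⟩|² = 2/28.
After stage 1 the state is |+x⟩; P(|+y⟩) = |⟨+y|+x⟩|² = 1/2.
Joint probability = 2/28 × 1/2 = 0.0357.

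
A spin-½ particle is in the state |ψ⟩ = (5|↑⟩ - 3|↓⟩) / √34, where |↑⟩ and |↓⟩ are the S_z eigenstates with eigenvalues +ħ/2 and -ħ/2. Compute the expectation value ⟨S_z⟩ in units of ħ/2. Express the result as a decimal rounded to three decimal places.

⟨σ_z⟩ = |a|² - |b|² divided by |a|²+|b|², with a, b the |↑⟩, |↓⟩ amplitudes.
= (25 - 9)/34 = 16/34.
⟨S_z⟩ = (ħ/2)·⟨σ_z⟩.

0.471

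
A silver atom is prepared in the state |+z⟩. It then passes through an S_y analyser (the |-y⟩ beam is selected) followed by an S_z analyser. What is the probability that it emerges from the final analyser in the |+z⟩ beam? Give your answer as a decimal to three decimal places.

First analyser (S_y): from |+z⟩, P(|-y⟩) = 1/2.
After stage 1 the state is |-y⟩; P(|+z⟩) = |⟨+z|-y⟩|² = 1/2.
Joint probability = 1/2 × 1/2 = 0.250.

0.250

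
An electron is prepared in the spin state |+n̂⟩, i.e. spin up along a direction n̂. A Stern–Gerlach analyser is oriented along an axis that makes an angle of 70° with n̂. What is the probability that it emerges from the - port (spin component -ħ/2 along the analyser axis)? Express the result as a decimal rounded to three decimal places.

For spin-½, the probability of finding spin-up along an axis at angle θ to the initial spin direction is cos²(θ/2); spin-down is sin²(θ/2).
θ = 70°, so P = sin²(35°) ≈ 0.329.

0.329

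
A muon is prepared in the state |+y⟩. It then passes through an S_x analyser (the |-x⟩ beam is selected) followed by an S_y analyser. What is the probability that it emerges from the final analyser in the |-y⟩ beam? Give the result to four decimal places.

First analyser (S_x): from |+y⟩, P(|-x⟩) = 1/2.
After stage 1 the state is |-x⟩; P(|-y⟩) = |⟨-y|-x⟩|² = 1/2.
Joint probability = 1/2 × 1/2 = 0.2500.

0.2500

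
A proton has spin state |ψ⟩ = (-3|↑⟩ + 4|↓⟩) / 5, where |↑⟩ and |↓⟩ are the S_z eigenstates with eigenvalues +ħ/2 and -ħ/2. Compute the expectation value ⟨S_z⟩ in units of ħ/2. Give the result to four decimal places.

⟨σ_z⟩ = |a|² - |b|² divided by |a|²+|b|², with a, b the |↑⟩, |↓⟩ amplitudes.
= (9 - 16)/25 = -7/25.
⟨S_z⟩ = (ħ/2)·⟨σ_z⟩.

-0.2800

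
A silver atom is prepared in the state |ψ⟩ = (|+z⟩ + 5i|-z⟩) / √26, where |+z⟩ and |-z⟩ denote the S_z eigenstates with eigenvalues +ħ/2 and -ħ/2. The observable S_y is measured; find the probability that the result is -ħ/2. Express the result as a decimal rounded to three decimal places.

0.308

|-y⟩ = (|+z⟩ - i|-z⟩)/√2, so ⟨-y|ψ⟩ = (-4) / (√2·√26).
P = |-4|² / 52 = 16/52.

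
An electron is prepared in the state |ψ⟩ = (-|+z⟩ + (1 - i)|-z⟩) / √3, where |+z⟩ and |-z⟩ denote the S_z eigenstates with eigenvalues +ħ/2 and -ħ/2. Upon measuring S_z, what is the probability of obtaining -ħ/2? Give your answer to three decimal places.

The -ħ/2 outcome corresponds to |-z⟩. Its amplitude in |ψ⟩ is (1 - i)/√3.
P = |1 - i|² / 3 = 2/3.

0.667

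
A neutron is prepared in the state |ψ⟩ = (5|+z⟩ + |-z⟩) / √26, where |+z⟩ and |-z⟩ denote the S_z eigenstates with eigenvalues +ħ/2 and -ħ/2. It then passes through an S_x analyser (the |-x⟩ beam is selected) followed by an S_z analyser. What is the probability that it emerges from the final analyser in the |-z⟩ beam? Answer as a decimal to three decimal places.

First analyser (S_x): P(|-x⟩) = |⟨-x|ψ⟩|² = 16/52.
After stage 1 the state is |-x⟩; P(|-z⟩) = |⟨-z|-x⟩|² = 1/2.
Joint probability = 16/52 × 1/2 = 0.154.

0.154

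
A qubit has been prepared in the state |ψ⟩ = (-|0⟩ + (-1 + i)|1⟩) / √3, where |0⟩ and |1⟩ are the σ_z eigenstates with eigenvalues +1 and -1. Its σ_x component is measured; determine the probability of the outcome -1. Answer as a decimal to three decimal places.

0.167

|-x⟩ = (|0⟩ - |1⟩)/√2, so ⟨-x|ψ⟩ = (-i) / (√2·√3).
P = |-i|² / 6 = 1/6.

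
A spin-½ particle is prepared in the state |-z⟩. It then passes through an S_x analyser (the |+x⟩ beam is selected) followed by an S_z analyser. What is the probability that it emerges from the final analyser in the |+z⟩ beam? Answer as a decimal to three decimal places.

First analyser (S_x): from |-z⟩, P(|+x⟩) = 1/2.
After stage 1 the state is |+x⟩; P(|+z⟩) = |⟨+z|+x⟩|² = 1/2.
Joint probability = 1/2 × 1/2 = 0.250.

0.250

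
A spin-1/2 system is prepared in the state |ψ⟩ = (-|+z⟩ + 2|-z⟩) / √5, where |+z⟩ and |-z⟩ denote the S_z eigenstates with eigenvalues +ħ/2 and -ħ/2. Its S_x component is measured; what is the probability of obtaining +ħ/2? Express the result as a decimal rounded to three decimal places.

|+x⟩ = (|+z⟩ + |-z⟩)/√2, so ⟨+x|ψ⟩ = (1) / (√2·√5).
P = |1|² / 10 = 1/10.

0.100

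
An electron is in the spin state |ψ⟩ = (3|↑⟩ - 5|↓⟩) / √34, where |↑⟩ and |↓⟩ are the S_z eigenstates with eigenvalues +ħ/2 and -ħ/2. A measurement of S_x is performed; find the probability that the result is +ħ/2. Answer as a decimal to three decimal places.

|+x⟩ = (|↑⟩ + |↓⟩)/√2, so ⟨+x|ψ⟩ = (-2) / (√2·√34).
P = |-2|² / 68 = 4/68.

0.059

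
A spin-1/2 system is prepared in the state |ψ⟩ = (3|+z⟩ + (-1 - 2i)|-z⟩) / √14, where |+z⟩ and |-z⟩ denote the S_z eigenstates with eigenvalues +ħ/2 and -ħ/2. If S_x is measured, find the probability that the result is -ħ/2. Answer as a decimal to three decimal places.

|-x⟩ = (|+z⟩ - |-z⟩)/√2, so ⟨-x|ψ⟩ = (4 + 2i) / (√2·√14).
P = |4 + 2i|² / 28 = 20/28.

0.714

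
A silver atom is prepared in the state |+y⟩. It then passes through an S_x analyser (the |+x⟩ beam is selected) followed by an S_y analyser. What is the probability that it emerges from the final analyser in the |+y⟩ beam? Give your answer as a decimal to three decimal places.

0.250

First analyser (S_x): from |+y⟩, P(|+x⟩) = 1/2.
After stage 1 the state is |+x⟩; P(|+y⟩) = |⟨+y|+x⟩|² = 1/2.
Joint probability = 1/2 × 1/2 = 0.250.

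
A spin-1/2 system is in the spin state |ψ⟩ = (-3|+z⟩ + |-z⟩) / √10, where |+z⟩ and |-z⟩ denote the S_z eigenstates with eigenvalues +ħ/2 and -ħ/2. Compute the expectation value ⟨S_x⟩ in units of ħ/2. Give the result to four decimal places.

-0.6000

⟨σ_x⟩ = 2 Re(a* b)/(|a|²+|b|²) with a = -3, b = 1.
a* b = -3, so ⟨σ_x⟩ = -6/10.
⟨S_x⟩ = (ħ/2)·⟨σ_x⟩.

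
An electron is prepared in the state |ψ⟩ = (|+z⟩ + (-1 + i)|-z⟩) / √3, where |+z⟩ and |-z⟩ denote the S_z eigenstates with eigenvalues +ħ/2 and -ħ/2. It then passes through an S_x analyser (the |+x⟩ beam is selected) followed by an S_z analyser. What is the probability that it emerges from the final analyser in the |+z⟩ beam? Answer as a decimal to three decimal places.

First analyser (S_x): P(|+x⟩) = |⟨+x|ψ⟩|² = 1/6.
After stage 1 the state is |+x⟩; P(|+z⟩) = |⟨+z|+x⟩|² = 1/2.
Joint probability = 1/6 × 1/2 = 0.083.

0.083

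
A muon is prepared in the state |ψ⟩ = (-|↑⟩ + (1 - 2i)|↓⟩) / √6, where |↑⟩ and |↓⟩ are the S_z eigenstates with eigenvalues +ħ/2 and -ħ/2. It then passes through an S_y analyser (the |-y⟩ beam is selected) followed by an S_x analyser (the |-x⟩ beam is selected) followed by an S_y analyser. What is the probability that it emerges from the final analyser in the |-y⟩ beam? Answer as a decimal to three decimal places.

0.042

First analyser (S_y): P(|-y⟩) = |⟨-y|ψ⟩|² = 2/12.
After stage 1 the state is |-y⟩; P(|-x⟩) = |⟨-x|-y⟩|² = 1/2.
After stage 2 the state is |-x⟩; P(|-y⟩) = |⟨-y|-x⟩|² = 1/2.
Joint probability = 2/12 × 1/2 × 1/2 = 0.042.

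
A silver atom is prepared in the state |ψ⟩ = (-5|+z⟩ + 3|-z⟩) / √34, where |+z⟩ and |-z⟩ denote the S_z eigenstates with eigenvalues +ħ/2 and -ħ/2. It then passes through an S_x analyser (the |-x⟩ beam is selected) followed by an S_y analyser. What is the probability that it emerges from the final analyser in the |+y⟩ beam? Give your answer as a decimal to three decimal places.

First analyser (S_x): P(|-x⟩) = |⟨-x|ψ⟩|² = 64/68.
After stage 1 the state is |-x⟩; P(|+y⟩) = |⟨+y|-x⟩|² = 1/2.
Joint probability = 64/68 × 1/2 = 0.471.

0.471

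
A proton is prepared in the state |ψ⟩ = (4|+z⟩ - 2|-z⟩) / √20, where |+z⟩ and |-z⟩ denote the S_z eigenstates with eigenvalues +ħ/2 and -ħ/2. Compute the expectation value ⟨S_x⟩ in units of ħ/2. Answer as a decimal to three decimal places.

⟨σ_x⟩ = 2 Re(a* b)/(|a|²+|b|²) with a = 4, b = -2.
a* b = -8, so ⟨σ_x⟩ = -16/20.
⟨S_x⟩ = (ħ/2)·⟨σ_x⟩.

-0.800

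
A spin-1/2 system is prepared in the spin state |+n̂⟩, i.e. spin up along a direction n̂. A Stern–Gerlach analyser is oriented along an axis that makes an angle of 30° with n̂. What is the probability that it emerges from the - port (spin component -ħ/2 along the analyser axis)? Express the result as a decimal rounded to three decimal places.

For spin-½, the probability of finding spin-up along an axis at angle θ to the initial spin direction is cos²(θ/2); spin-down is sin²(θ/2).
θ = 30°, so P = sin²(15°) ≈ 0.067.

0.067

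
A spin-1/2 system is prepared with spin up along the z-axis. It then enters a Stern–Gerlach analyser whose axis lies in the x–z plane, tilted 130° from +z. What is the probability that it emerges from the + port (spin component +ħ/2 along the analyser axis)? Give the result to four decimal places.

0.1786

For spin-½, the probability of finding spin-up along an axis at angle θ to the initial spin direction is cos²(θ/2); spin-down is sin²(θ/2).
θ = 130°, so P = cos²(65°) ≈ 0.1786.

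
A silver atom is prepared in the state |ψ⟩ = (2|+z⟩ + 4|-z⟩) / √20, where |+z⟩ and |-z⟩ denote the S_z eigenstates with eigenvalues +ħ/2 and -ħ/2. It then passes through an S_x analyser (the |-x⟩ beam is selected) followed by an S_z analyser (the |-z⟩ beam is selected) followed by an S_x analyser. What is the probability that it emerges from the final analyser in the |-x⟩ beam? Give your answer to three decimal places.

0.025

First analyser (S_x): P(|-x⟩) = |⟨-x|ψ⟩|² = 4/40.
After stage 1 the state is |-x⟩; P(|-z⟩) = |⟨-z|-x⟩|² = 1/2.
After stage 2 the state is |-z⟩; P(|-x⟩) = |⟨-x|-z⟩|² = 1/2.
Joint probability = 4/40 × 1/2 × 1/2 = 0.025.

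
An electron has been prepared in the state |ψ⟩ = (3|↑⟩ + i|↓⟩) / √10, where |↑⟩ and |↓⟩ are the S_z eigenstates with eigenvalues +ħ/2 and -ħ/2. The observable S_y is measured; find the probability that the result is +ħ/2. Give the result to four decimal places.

0.8000

|+y⟩ = (|↑⟩ + i|↓⟩)/√2, so ⟨+y|ψ⟩ = (4) / (√2·√10).
P = |4|² / 20 = 16/20.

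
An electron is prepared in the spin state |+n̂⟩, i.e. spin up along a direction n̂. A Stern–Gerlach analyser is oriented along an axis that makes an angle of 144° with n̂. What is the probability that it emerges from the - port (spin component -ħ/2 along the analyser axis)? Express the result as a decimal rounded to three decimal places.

For spin-½, the probability of finding spin-up along an axis at angle θ to the initial spin direction is cos²(θ/2); spin-down is sin²(θ/2).
θ = 144°, so P = sin²(72°) ≈ 0.905.

0.905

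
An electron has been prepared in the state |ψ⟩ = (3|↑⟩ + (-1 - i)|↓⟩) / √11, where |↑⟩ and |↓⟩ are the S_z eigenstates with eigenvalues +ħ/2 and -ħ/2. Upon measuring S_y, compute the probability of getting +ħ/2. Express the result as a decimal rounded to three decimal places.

0.227

|+y⟩ = (|↑⟩ + i|↓⟩)/√2, so ⟨+y|ψ⟩ = (2 + i) / (√2·√11).
P = |2 + i|² / 22 = 5/22.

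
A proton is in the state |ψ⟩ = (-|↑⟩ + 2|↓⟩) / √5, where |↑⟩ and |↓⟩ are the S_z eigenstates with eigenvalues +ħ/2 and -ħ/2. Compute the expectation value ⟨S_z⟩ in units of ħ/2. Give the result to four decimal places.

-0.6000

⟨σ_z⟩ = |a|² - |b|² divided by |a|²+|b|², with a, b the |↑⟩, |↓⟩ amplitudes.
= (1 - 4)/5 = -3/5.
⟨S_z⟩ = (ħ/2)·⟨σ_z⟩.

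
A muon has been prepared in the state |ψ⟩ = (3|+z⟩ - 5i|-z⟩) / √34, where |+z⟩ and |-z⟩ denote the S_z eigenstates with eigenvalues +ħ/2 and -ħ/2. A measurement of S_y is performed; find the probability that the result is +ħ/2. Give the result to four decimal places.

|+y⟩ = (|+z⟩ + i|-z⟩)/√2, so ⟨+y|ψ⟩ = (-2) / (√2·√34).
P = |-2|² / 68 = 4/68.

0.0588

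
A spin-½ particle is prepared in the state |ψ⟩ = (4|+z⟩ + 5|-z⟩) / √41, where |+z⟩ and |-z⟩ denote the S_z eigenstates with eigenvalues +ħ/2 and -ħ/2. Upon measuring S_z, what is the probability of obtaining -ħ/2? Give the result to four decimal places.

0.6098

The -ħ/2 outcome corresponds to |-z⟩. Its amplitude in |ψ⟩ is 5/√41.
P = |5|² / 41 = 25/41.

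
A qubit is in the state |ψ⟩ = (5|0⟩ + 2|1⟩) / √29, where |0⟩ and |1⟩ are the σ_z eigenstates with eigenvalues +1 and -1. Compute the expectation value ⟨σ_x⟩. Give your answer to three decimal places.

0.690

⟨σ_x⟩ = 2 Re(a* b)/(|a|²+|b|²) with a = 5, b = 2.
a* b = 10, so ⟨σ_x⟩ = 20/29.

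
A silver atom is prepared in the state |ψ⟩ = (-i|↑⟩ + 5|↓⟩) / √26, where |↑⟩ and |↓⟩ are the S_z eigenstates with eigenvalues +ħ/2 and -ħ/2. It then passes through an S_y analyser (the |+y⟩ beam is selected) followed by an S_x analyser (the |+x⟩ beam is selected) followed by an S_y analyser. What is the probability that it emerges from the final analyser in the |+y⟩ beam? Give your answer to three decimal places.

First analyser (S_y): P(|+y⟩) = |⟨+y|ψ⟩|² = 36/52.
After stage 1 the state is |+y⟩; P(|+x⟩) = |⟨+x|+y⟩|² = 1/2.
After stage 2 the state is |+x⟩; P(|+y⟩) = |⟨+y|+x⟩|² = 1/2.
Joint probability = 36/52 × 1/2 × 1/2 = 0.173.

0.173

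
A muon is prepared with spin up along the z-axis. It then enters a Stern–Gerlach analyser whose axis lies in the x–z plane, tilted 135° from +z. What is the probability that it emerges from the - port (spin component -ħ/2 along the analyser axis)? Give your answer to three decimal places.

0.854

For spin-½, the probability of finding spin-up along an axis at angle θ to the initial spin direction is cos²(θ/2); spin-down is sin²(θ/2).
θ = 135°, so P = sin²(67.5°) ≈ 0.854.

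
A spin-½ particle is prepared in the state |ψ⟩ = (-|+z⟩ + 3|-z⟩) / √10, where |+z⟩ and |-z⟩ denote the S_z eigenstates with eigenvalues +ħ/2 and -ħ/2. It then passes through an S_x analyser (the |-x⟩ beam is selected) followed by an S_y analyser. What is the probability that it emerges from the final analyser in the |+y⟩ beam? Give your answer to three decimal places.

0.400

First analyser (S_x): P(|-x⟩) = |⟨-x|ψ⟩|² = 16/20.
After stage 1 the state is |-x⟩; P(|+y⟩) = |⟨+y|-x⟩|² = 1/2.
Joint probability = 16/20 × 1/2 = 0.400.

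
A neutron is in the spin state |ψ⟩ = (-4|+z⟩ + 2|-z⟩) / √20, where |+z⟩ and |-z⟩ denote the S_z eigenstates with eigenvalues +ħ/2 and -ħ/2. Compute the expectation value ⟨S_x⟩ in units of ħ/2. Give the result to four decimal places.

⟨σ_x⟩ = 2 Re(a* b)/(|a|²+|b|²) with a = -4, b = 2.
a* b = -8, so ⟨σ_x⟩ = -16/20.
⟨S_x⟩ = (ħ/2)·⟨σ_x⟩.

-0.8000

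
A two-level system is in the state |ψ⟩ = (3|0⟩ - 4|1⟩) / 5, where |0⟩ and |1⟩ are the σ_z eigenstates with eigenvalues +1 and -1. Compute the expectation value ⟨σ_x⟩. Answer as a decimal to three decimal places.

-0.960

⟨σ_x⟩ = 2 Re(a* b)/(|a|²+|b|²) with a = 3, b = -4.
a* b = -12, so ⟨σ_x⟩ = -24/25.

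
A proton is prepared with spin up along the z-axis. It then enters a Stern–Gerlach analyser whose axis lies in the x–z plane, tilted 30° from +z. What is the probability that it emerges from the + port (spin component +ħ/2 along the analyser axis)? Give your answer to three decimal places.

For spin-½, the probability of finding spin-up along an axis at angle θ to the initial spin direction is cos²(θ/2); spin-down is sin²(θ/2).
θ = 30°, so P = cos²(15°) ≈ 0.933.

0.933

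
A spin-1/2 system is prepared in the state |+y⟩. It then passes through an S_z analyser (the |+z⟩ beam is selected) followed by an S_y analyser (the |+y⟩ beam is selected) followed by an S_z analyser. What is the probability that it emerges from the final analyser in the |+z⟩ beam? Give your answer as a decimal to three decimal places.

First analyser (S_z): from |+y⟩, P(|+z⟩) = 1/2.
After stage 1 the state is |+z⟩; P(|+y⟩) = |⟨+y|+z⟩|² = 1/2.
After stage 2 the state is |+y⟩; P(|+z⟩) = |⟨+z|+y⟩|² = 1/2.
Joint probability = 1/2 × 1/2 × 1/2 = 0.125.

0.125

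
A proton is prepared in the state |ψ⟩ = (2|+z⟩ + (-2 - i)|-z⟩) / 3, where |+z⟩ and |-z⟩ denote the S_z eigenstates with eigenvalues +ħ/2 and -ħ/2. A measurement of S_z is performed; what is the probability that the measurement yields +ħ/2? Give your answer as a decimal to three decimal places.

The +ħ/2 outcome corresponds to |+z⟩. Its amplitude in |ψ⟩ is 2/3.
P = |2|² / 9 = 4/9.

0.444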